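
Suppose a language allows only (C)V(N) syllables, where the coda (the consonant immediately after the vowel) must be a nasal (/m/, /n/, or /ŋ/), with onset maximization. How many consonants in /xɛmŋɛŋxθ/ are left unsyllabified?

2

Syllabifying with onset maximization leaves /x/, /θ/ stranded (only a nasal (/m/, /n/, or /ŋ/) is licensed in coda position; onsets are limited to one consonant).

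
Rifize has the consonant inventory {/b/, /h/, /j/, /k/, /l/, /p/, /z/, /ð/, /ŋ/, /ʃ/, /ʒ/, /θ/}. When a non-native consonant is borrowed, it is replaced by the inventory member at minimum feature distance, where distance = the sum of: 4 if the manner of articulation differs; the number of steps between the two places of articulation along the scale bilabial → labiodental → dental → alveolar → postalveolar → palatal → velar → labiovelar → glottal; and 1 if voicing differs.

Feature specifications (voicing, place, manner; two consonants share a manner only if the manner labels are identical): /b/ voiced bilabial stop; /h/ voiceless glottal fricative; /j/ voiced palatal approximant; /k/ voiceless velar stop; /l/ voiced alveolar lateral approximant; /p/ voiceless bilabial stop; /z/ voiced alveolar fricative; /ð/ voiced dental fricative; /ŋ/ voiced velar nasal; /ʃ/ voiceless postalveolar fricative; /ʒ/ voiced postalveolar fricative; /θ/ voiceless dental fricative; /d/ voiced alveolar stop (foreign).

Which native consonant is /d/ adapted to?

b

/b/ is closest: same manner (stop), place distance 3 (alveolar→bilabial), same voicing; total 3. Next closest is /k/ at distance 4.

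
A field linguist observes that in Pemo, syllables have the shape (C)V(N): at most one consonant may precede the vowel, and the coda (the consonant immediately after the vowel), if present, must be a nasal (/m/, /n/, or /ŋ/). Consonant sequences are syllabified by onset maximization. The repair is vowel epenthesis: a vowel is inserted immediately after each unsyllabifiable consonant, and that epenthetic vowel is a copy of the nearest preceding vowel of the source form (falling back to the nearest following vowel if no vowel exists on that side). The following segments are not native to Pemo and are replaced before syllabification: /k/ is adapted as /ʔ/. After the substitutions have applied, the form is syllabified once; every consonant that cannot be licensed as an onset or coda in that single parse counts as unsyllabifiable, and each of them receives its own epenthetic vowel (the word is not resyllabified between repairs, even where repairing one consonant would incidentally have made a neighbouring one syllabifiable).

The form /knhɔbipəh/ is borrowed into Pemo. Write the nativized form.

Substitution: /k/ → /ʔ/, giving /ʔnhɔbipəh/.
Syllabifying with onset maximization leaves /ʔ/, /n/, /h/ stranded (only a nasal (/m/, /n/, or /ŋ/) is licensed in coda position; onsets are limited to one consonant).
Each unlicensed consonant becomes the onset of a new syllable: /ʔ/ → /ʔɔ/, /n/ → /nɔ/, /h/ → /hə/.

ʔɔnɔhɔbipəhə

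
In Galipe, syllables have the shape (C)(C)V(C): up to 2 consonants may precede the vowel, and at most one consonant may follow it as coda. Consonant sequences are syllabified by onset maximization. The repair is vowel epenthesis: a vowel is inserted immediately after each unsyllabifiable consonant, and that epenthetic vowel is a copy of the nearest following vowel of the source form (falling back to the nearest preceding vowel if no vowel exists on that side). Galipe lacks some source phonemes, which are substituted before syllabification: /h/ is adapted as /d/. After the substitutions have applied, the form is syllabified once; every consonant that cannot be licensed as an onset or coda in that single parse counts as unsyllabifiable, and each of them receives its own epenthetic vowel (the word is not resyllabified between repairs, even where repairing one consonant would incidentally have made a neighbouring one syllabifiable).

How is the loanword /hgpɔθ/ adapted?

Substitution: /h/ → /d/, giving /dgpɔθ/.
The consonants /d/ cannot be parsed into a legal (C)(C)V(C) syllable (at most one coda consonant is licensed; onsets may contain at most 2 consonants).
Inserting the epenthetic vowel yields /d/ → /dɔ/.

dɔgpɔθ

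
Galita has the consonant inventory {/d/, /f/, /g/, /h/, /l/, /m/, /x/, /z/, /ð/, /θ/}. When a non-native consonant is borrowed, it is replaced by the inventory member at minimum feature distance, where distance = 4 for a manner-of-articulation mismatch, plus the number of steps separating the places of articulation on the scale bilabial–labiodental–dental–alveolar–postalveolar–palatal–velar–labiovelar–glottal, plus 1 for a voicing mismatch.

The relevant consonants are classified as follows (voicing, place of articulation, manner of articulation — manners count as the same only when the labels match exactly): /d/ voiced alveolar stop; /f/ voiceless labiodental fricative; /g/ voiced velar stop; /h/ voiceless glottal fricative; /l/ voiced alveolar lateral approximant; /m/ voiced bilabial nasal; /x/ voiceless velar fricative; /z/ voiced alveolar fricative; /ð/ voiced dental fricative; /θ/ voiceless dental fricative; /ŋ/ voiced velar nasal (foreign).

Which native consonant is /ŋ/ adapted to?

/g/ is closest: manner differs (nasal→stop, +4), place distance 0 (velar→velar), same voicing; total 4. Next closest is /x/ at distance 5.

g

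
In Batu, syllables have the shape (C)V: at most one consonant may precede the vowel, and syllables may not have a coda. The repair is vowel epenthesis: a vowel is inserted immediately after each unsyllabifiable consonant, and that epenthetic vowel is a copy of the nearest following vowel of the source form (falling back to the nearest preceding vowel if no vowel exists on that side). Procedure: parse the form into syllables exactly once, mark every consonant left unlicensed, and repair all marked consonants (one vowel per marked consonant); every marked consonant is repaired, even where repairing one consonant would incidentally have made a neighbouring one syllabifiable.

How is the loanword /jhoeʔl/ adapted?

johoeʔele

The consonants /j/, /ʔ/, /l/ cannot be parsed into a legal (C)V syllable (no codas are permitted; onsets are limited to one consonant).
Each unlicensed consonant becomes the onset of a new syllable: /j/ → /jo/, /ʔ/ → /ʔe/, /l/ → /le/.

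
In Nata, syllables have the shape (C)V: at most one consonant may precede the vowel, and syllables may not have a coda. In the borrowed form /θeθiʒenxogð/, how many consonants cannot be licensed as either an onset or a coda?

Syllabifying with onset maximization leaves /n/, /g/, /ð/ stranded (no codas are permitted; onsets are limited to one consonant).

3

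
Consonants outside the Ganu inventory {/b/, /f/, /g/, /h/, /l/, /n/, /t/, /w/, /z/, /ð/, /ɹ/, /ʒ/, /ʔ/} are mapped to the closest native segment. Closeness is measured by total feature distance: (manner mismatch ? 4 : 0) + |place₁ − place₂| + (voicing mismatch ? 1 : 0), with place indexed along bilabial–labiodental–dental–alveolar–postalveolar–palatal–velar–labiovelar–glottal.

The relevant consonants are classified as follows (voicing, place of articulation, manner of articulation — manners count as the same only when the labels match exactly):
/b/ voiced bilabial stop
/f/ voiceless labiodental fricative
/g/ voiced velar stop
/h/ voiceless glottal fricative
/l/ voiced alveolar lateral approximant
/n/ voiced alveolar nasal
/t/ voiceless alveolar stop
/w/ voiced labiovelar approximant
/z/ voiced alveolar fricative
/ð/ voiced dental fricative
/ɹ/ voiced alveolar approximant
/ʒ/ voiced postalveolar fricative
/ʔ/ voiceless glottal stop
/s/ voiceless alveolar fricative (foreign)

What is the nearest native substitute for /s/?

/z/ is closest: same manner (fricative), place distance 0 (alveolar→alveolar), voicing differs (+1); total 1. Next closest is /f/ at distance 2.

z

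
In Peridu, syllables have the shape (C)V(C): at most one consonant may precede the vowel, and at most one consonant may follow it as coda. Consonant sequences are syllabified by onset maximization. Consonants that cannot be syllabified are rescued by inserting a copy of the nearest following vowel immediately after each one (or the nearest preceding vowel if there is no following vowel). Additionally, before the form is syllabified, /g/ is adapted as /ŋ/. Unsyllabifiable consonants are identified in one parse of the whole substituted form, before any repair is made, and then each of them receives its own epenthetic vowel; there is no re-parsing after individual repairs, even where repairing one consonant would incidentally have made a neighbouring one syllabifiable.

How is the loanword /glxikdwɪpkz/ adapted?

Substitution: /g/ → /ŋ/, giving /ŋlxikdwɪpkz/.
Under (C)V(C), the unsyllabifiable consonants are /ŋ/, /l/, /d/, /k/, /z/ (at most one coda consonant is licensed; onsets are limited to one consonant).
Inserting the epenthetic vowel yields /ŋ/ → /ŋi/, /l/ → /li/, /d/ → /dɪ/, /k/ → /kɪ/, /z/ → /zɪ/.

ŋilixikdɪwɪpkɪzɪ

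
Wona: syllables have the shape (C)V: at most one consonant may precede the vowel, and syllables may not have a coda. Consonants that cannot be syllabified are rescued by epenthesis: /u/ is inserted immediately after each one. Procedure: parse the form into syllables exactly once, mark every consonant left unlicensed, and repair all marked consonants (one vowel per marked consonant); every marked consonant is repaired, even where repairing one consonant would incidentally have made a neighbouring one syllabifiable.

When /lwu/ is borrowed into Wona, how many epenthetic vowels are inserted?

1

The unsyllabifiable consonants are /l/; each receives one epenthetic vowel.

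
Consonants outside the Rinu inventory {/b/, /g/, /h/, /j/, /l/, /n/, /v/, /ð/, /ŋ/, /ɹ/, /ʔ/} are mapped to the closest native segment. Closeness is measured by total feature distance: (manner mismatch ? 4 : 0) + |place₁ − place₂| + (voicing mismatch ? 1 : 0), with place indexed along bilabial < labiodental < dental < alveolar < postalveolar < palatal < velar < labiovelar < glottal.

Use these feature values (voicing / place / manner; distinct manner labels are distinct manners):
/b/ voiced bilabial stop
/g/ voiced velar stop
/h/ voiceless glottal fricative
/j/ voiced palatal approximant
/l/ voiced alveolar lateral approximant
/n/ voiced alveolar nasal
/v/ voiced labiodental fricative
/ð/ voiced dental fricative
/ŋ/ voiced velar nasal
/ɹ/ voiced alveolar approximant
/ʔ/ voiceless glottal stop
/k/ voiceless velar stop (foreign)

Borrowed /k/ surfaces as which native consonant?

/g/ is closest: same manner (stop), place distance 0 (velar→velar), voicing differs (+1); total 1. Next closest is /ʔ/ at distance 2.

g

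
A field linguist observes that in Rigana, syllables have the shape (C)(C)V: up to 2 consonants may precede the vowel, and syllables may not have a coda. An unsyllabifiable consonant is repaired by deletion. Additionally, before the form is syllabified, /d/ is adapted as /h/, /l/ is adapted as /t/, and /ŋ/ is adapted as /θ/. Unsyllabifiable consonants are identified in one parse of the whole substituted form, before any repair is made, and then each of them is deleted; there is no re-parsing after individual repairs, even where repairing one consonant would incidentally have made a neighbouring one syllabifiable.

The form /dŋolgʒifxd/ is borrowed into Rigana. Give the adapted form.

Substitution: /d/ → /h/, /ŋ/ → /θ/, /l/ → /t/, giving /hθotgʒifxh/.
Under (C)(C)V, the unsyllabifiable consonants are /t/, /f/, /x/, /h/ (no codas are permitted; onsets may contain at most 2 consonants).
Each unlicensed consonant is deleted: /t/, /f/, /x/, /h/.

hθogʒi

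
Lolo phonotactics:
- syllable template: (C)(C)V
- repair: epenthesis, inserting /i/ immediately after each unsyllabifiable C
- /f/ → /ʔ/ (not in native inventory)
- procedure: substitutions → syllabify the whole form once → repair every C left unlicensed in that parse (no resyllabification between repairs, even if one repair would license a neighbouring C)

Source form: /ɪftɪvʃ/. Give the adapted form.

ɪʔtɪviʃi

Substitution: /f/ → /ʔ/, giving /ɪʔtɪvʃ/.
Under (C)(C)V, the unsyllabifiable consonants are /v/, /ʃ/ (no codas are permitted; onsets may contain at most 2 consonants).
Inserting the epenthetic vowel yields /v/ → /vi/, /ʃ/ → /ʃi/.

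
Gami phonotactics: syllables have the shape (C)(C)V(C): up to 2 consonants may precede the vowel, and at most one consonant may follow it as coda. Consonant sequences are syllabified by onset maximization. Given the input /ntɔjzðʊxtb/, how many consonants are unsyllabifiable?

2

Syllabifying with onset maximization leaves /t/, /b/ stranded (at most one coda consonant is licensed; onsets may contain at most 2 consonants).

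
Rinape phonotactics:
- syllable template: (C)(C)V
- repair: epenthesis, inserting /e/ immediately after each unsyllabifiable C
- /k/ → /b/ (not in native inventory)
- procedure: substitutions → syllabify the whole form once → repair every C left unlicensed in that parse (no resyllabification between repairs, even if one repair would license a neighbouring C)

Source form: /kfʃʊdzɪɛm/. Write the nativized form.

befʃʊdzɪɛme

Substitution: /k/ → /b/, giving /bfʃʊdzɪɛm/.
Syllabifying with onset maximization leaves /b/, /m/ stranded (no codas are permitted; onsets may contain at most 2 consonants).
Epenthesis after each stranded consonant: /b/ → /be/, /m/ → /me/.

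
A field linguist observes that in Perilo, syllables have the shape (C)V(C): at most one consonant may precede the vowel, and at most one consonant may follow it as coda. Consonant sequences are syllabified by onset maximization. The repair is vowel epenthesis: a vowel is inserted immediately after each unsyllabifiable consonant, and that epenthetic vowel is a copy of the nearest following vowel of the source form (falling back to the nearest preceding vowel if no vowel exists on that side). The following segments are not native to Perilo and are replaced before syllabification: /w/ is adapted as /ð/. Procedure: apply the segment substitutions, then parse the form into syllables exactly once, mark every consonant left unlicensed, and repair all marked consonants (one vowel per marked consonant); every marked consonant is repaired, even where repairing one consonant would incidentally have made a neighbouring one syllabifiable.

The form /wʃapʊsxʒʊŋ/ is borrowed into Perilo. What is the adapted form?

ðaʃapʊsxʊʒʊŋ

Substitution: /w/ → /ð/, giving /ðʃapʊsxʒʊŋ/.
The consonants /ð/, /x/ cannot be parsed into a legal (C)V(C) syllable (at most one coda consonant is licensed; onsets are limited to one consonant).
Each unlicensed consonant becomes the onset of a new syllable: /ð/ → /ða/, /x/ → /xʊ/.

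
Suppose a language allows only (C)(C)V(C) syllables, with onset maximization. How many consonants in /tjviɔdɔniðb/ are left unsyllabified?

2

Syllabifying with onset maximization leaves /t/, /b/ stranded (at most one coda consonant is licensed; onsets may contain at most 2 consonants).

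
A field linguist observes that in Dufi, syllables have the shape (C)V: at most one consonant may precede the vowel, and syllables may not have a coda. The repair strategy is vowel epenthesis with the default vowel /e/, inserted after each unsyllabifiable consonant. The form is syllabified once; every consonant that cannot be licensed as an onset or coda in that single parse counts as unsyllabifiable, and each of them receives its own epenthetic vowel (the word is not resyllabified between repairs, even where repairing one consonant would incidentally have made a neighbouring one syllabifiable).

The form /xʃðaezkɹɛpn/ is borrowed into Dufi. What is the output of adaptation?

Under (C)V, the unsyllabifiable consonants are /x/, /ʃ/, /z/, /k/, /p/, /n/ (no codas are permitted; onsets are limited to one consonant).
Inserting the epenthetic vowel yields /x/ → /xe/, /ʃ/ → /ʃe/, /z/ → /ze/, /k/ → /ke/, /p/ → /pe/, /n/ → /ne/.

xeʃeðaezekeɹɛpene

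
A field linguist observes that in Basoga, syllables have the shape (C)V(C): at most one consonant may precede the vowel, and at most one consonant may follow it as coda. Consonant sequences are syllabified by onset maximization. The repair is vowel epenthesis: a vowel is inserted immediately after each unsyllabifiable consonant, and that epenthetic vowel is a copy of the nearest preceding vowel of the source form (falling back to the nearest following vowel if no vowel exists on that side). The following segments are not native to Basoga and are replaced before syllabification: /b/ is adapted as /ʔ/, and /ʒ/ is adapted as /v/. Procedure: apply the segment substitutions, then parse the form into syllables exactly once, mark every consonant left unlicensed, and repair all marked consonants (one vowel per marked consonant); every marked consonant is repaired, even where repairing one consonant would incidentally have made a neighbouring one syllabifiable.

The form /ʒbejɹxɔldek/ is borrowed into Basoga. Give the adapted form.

Substitution: /ʒ/ → /v/, /b/ → /ʔ/, giving /vʔejɹxɔldek/.
The consonants /v/, /ɹ/ cannot be parsed into a legal (C)V(C) syllable (at most one coda consonant is licensed; onsets are limited to one consonant).
Each unlicensed consonant becomes the onset of a new syllable: /v/ → /ve/, /ɹ/ → /ɹe/.

veʔejɹexɔldek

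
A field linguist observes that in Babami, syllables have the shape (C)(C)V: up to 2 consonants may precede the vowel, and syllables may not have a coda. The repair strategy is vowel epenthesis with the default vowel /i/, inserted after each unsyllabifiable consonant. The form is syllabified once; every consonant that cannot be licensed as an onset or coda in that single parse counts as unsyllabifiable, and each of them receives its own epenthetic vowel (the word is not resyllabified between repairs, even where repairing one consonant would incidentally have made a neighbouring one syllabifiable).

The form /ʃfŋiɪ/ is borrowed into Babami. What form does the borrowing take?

Syllabifying with onset maximization leaves /ʃ/ stranded (no codas are permitted; onsets may contain at most 2 consonants).
Inserting the epenthetic vowel yields /ʃ/ → /ʃi/.

ʃifŋiɪ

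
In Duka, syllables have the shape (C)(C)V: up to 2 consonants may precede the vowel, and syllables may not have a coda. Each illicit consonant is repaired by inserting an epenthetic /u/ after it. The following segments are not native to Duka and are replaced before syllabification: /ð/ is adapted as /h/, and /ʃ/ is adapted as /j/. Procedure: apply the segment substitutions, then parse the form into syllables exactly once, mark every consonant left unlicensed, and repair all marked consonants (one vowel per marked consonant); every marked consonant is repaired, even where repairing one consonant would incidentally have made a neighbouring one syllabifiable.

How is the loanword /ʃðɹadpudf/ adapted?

Substitution: /ʃ/ → /j/, /ð/ → /h/, giving /jhɹadpudf/.
Syllabifying with onset maximization leaves /j/, /d/, /f/ stranded (no codas are permitted; onsets may contain at most 2 consonants).
Each unlicensed consonant becomes the onset of a new syllable: /j/ → /ju/, /d/ → /du/, /f/ → /fu/.

juhɹadpudufu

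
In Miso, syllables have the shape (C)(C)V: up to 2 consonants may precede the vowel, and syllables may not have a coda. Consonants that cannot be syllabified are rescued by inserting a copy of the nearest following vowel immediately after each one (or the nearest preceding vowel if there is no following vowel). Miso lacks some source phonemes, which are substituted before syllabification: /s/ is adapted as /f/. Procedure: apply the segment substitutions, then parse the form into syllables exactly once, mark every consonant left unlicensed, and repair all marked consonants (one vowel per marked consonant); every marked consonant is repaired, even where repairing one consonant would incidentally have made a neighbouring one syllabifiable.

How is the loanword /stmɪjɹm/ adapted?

Substitution: /s/ → /f/, giving /ftmɪjɹm/.
The consonants /f/, /j/, /ɹ/, /m/ cannot be parsed into a legal (C)(C)V syllable (no codas are permitted; onsets may contain at most 2 consonants).
Epenthesis after each stranded consonant: /f/ → /fɪ/, /j/ → /jɪ/, /ɹ/ → /ɹɪ/, /m/ → /mɪ/.

fɪtmɪjɪɹɪmɪ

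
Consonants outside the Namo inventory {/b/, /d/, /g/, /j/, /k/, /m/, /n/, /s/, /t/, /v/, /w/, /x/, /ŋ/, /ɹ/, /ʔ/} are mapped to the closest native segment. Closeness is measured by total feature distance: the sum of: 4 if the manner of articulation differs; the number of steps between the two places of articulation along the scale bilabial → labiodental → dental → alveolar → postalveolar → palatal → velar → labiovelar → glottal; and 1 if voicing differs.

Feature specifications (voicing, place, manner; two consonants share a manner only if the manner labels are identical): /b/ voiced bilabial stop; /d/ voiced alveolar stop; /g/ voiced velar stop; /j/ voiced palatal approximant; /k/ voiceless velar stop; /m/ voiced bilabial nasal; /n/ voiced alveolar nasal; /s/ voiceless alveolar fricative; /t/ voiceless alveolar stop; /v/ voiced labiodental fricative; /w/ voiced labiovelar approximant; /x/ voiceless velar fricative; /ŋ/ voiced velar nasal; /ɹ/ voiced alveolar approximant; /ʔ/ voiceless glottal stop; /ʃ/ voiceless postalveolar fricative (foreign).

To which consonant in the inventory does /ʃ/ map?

s

/s/ is closest: same manner (fricative), place distance 1 (postalveolar→alveolar), same voicing; total 1. Next closest is /x/ at distance 2.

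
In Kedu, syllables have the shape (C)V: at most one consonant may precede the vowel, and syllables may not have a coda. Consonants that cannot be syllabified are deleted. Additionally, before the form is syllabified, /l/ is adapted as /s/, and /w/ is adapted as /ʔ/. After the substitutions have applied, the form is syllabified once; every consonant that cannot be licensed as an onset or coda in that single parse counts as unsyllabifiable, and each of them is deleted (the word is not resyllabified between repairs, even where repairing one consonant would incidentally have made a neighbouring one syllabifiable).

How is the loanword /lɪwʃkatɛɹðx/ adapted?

sɪkatɛ

Substitution: /l/ → /s/, /w/ → /ʔ/, giving /sɪʔʃkatɛɹðx/.
The consonants /ʔ/, /ʃ/, /ɹ/, /ð/, /x/ cannot be parsed into a legal (C)V syllable (no codas are permitted; onsets are limited to one consonant).
Deleting the stranded consonants removes /ʔ/, /ʃ/, /ɹ/, /ð/, /x/.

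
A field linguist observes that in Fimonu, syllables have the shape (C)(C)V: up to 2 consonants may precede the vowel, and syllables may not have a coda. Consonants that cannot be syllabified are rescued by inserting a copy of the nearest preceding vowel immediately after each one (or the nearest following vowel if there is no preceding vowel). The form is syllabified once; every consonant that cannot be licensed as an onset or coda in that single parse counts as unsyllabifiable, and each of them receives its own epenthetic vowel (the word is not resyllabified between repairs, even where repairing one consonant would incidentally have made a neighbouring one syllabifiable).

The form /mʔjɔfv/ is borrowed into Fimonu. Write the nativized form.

mɔʔjɔfɔvɔ

The consonants /m/, /f/, /v/ cannot be parsed into a legal (C)(C)V syllable (no codas are permitted; onsets may contain at most 2 consonants).
Epenthesis after each stranded consonant: /m/ → /mɔ/, /f/ → /fɔ/, /v/ → /vɔ/.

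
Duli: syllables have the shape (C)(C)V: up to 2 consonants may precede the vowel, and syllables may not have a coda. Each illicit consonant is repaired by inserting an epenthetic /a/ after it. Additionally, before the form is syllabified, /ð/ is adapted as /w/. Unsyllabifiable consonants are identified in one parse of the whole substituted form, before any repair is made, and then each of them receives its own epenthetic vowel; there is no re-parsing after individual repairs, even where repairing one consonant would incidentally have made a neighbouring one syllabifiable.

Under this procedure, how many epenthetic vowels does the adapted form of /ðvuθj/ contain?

2

After substitution the input is /wvuθj/.
The unsyllabifiable consonants are /θ/, /j/; each receives one epenthetic vowel.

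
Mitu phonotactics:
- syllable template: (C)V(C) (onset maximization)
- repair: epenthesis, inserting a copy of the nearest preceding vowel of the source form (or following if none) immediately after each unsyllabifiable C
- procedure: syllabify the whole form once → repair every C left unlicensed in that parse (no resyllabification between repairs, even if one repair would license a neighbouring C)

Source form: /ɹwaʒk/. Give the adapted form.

Under (C)V(C), the unsyllabifiable consonants are /ɹ/, /k/ (at most one coda consonant is licensed; onsets are limited to one consonant).
Each unlicensed consonant becomes the onset of a new syllable: /ɹ/ → /ɹa/, /k/ → /ka/.

ɹawaʒka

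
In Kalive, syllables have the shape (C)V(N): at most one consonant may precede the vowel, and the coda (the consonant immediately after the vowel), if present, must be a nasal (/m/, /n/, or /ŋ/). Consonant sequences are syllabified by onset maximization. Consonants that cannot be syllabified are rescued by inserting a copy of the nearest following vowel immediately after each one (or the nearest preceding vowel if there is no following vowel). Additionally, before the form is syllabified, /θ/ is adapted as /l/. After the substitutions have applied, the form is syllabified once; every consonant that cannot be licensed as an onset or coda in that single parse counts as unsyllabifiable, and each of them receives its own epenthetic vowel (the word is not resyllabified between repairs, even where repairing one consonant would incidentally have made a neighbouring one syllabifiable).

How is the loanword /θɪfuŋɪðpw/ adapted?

lɪfuŋɪðɪpɪwɪ

Substitution: /θ/ → /l/, giving /lɪfuŋɪðpw/.
Under (C)V(N), the unsyllabifiable consonants are /ð/, /p/, /w/ (only a nasal (/m/, /n/, or /ŋ/) is licensed in coda position; onsets are limited to one consonant).
Epenthesis after each stranded consonant: /ð/ → /ðɪ/, /p/ → /pɪ/, /w/ → /wɪ/.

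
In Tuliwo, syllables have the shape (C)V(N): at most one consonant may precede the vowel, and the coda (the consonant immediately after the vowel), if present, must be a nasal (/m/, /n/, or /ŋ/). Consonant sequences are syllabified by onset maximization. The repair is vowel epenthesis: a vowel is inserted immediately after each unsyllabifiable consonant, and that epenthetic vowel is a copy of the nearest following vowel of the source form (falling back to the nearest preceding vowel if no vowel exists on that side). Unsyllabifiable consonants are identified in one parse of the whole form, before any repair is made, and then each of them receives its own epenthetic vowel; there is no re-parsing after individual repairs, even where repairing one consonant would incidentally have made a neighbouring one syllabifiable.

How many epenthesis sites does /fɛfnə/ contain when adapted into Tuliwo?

1

The unsyllabifiable consonants are /f/; each receives one epenthetic vowel.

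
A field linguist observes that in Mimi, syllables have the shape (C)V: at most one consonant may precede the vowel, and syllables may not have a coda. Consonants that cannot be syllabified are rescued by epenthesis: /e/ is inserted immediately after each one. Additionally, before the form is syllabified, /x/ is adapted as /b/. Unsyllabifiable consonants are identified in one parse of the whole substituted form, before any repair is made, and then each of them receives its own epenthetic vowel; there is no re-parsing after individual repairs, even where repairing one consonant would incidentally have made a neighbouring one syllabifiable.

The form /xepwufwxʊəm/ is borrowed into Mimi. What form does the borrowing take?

Substitution: /x/ → /b/, giving /bepwufwbʊəm/.
Syllabifying with onset maximization leaves /p/, /f/, /w/, /m/ stranded (no codas are permitted; onsets are limited to one consonant).
Each unlicensed consonant becomes the onset of a new syllable: /p/ → /pe/, /f/ → /fe/, /w/ → /we/, /m/ → /me/.

bepewufewebʊəme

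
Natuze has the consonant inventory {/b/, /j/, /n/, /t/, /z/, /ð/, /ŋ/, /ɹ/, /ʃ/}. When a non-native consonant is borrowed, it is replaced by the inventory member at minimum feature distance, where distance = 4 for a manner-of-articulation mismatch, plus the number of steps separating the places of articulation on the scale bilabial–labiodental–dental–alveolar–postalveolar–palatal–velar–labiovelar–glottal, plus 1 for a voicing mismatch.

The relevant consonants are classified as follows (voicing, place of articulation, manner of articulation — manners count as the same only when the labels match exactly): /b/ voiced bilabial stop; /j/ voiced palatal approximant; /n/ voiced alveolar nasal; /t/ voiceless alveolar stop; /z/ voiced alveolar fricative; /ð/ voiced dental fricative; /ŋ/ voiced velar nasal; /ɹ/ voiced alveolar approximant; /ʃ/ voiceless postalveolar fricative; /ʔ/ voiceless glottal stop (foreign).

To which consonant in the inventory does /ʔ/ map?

/t/ is closest: same manner (stop), place distance 5 (glottal→alveolar), same voicing; total 5. Next closest is /ŋ/ at distance 7.

t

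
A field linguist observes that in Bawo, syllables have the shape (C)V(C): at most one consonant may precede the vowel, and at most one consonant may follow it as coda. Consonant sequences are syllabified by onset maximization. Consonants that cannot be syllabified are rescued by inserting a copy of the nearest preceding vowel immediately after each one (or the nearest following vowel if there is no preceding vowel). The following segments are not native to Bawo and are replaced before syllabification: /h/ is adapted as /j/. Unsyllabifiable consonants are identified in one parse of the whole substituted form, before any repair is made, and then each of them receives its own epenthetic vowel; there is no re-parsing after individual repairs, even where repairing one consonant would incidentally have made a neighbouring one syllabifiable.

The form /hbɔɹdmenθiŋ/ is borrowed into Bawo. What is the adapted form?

Substitution: /h/ → /j/, giving /jbɔɹdmenθiŋ/.
Under (C)V(C), the unsyllabifiable consonants are /j/, /d/ (at most one coda consonant is licensed; onsets are limited to one consonant).
Each unlicensed consonant becomes the onset of a new syllable: /j/ → /jɔ/, /d/ → /dɔ/.

jɔbɔɹdɔmenθiŋ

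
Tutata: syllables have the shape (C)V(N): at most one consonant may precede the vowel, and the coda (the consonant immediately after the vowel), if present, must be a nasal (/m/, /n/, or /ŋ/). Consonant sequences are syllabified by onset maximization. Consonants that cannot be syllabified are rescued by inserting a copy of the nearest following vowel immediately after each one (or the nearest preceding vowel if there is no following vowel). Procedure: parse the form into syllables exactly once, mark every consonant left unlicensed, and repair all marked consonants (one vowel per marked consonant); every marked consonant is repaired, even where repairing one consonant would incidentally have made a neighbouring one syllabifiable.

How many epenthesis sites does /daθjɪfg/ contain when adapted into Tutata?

The unsyllabifiable consonants are /θ/, /f/, /g/; each receives one epenthetic vowel.

3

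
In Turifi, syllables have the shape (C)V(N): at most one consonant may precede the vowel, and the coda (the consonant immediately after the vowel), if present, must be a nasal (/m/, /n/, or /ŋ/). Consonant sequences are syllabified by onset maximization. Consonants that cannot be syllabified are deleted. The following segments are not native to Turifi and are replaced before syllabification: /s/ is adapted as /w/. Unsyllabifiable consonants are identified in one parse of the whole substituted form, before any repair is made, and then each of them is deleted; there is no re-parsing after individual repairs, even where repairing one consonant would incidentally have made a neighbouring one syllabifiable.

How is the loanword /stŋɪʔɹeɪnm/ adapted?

ŋɪɹeɪn

Substitution: /s/ → /w/, giving /wtŋɪʔɹeɪnm/.
Under (C)V(N), the unsyllabifiable consonants are /w/, /t/, /ʔ/, /m/ (only a nasal (/m/, /n/, or /ŋ/) is licensed in coda position; onsets are limited to one consonant).
Deletion applies to /w/, /t/, /ʔ/, /m/.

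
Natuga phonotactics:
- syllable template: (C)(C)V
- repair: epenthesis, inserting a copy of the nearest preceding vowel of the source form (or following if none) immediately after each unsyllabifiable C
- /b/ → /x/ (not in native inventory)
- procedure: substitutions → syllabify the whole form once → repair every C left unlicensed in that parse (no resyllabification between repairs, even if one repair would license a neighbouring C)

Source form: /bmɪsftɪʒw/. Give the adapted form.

Substitution: /b/ → /x/, giving /xmɪsftɪʒw/.
Syllabifying with onset maximization leaves /s/, /ʒ/, /w/ stranded (no codas are permitted; onsets may contain at most 2 consonants).
Each unlicensed consonant becomes the onset of a new syllable: /s/ → /sɪ/, /ʒ/ → /ʒɪ/, /w/ → /wɪ/.

xmɪsɪftɪʒɪwɪ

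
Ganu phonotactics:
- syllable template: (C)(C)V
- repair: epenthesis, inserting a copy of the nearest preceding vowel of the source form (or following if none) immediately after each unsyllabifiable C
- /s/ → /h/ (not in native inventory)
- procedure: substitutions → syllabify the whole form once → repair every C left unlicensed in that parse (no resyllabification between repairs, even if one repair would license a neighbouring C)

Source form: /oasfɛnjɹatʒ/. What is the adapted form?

oahfɛnɛjɹataʒa

Substitution: /s/ → /h/, giving /oahfɛnjɹatʒ/.
Under (C)(C)V, the unsyllabifiable consonants are /n/, /t/, /ʒ/ (no codas are permitted; onsets may contain at most 2 consonants).
Each unlicensed consonant becomes the onset of a new syllable: /n/ → /nɛ/, /t/ → /ta/, /ʒ/ → /ʒa/.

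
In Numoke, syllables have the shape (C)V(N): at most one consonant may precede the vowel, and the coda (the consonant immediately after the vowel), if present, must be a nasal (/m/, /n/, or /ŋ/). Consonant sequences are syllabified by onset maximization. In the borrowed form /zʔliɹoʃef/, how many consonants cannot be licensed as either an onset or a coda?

The consonants /z/, /ʔ/, /f/ cannot be parsed into a legal (C)V(N) syllable (only a nasal (/m/, /n/, or /ŋ/) is licensed in coda position; onsets are limited to one consonant).

3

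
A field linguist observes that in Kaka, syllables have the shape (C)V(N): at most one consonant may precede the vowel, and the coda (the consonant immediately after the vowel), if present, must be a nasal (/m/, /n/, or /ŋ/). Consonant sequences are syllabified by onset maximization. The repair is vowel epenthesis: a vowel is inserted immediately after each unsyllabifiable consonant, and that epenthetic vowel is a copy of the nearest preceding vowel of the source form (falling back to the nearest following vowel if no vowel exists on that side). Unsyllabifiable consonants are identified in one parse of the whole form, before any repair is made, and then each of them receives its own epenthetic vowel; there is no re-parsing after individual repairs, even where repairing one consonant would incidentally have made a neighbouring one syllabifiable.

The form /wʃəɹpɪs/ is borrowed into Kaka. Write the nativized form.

wəʃəɹəpɪsɪ

The consonants /w/, /ɹ/, /s/ cannot be parsed into a legal (C)V(N) syllable (only a nasal (/m/, /n/, or /ŋ/) is licensed in coda position; onsets are limited to one consonant).
Inserting the epenthetic vowel yields /w/ → /wə/, /ɹ/ → /ɹə/, /s/ → /sɪ/.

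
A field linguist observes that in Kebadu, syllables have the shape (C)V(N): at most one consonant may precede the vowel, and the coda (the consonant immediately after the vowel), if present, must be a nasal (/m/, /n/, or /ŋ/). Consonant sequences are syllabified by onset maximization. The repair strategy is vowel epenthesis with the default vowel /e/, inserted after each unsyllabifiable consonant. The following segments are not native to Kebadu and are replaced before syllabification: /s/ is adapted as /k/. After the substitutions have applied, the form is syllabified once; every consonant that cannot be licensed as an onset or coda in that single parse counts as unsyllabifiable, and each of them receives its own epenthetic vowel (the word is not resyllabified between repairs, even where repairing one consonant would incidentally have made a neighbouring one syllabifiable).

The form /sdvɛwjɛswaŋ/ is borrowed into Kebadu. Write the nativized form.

kedevɛwejɛkewaŋ

Substitution: /s/ → /k/, giving /kdvɛwjɛkwaŋ/.
The consonants /k/, /d/, /w/, /k/ cannot be parsed into a legal (C)V(N) syllable (only a nasal (/m/, /n/, or /ŋ/) is licensed in coda position; onsets are limited to one consonant).
Inserting the epenthetic vowel yields /k/ → /ke/, /d/ → /de/, /w/ → /we/, /k/ → /ke/.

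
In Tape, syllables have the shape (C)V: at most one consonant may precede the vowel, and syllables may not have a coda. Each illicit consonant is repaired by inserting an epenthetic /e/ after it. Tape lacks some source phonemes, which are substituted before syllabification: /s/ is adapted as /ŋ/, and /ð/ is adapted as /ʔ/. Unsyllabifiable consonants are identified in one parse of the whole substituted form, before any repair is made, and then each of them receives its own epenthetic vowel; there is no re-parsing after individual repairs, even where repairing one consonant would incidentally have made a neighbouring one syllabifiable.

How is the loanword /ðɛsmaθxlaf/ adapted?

ʔɛŋemaθexelafe

Substitution: /ð/ → /ʔ/, /s/ → /ŋ/, giving /ʔɛŋmaθxlaf/.
The consonants /ŋ/, /θ/, /x/, /f/ cannot be parsed into a legal (C)V syllable (no codas are permitted; onsets are limited to one consonant).
Inserting the epenthetic vowel yields /ŋ/ → /ŋe/, /θ/ → /θe/, /x/ → /xe/, /f/ → /fe/.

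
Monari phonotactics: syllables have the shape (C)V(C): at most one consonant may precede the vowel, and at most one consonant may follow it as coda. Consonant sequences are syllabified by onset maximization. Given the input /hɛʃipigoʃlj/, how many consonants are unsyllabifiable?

2

Syllabifying with onset maximization leaves /l/, /j/ stranded (at most one coda consonant is licensed; onsets are limited to one consonant).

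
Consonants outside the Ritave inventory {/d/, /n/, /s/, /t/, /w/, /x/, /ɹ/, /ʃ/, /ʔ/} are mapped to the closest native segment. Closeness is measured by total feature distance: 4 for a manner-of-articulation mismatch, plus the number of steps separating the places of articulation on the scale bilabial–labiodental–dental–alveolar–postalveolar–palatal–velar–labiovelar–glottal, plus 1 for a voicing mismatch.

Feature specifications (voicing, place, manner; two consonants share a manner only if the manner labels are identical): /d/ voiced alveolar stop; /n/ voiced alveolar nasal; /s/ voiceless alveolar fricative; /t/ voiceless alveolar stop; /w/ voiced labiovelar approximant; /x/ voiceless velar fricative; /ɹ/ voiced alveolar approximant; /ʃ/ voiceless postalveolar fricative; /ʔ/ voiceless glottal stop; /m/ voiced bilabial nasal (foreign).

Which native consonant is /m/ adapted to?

/n/ is closest: same manner (nasal), place distance 3 (bilabial→alveolar), same voicing; total 3. Next closest is /d/ at distance 7.

n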